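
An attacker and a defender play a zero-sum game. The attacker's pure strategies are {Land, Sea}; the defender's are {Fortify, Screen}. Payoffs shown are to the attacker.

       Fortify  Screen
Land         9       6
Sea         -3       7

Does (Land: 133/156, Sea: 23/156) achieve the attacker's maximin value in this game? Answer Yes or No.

Against Fortify this mix gives (133/156)·9 + (23/156)·(-3) = 94/13.
Against Screen this mix gives (133/156)·6 + (23/156)·7 = 959/156.
The defender will play Screen, holding the attacker to 959/156. Shifting weight toward the row that does better against Screen would raise this floor (the equalizing mix achieves 81/13 against both Screen and Fortify), so the proposed strategy is not optimal.

No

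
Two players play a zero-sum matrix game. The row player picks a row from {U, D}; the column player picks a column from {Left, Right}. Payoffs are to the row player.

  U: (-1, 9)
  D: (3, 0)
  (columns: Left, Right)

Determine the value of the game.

Row minima: U → -1, D → 0; maximin = 0.
Column maxima: Left → 3, Right → 9; minimax = 3.
0 ≠ 3, so there is no saddle point; optimal play is mixed.
Let the row player play U with probability p. Expected payoff against Left: (-1)p + 3(1−p) = −4p + 3; against Right: 9p + 0(1−p) = 9p.
Setting these equal: −4p + 3 = 9p ⇒ −13p = -3 ⇒ p = 3/13, and the value is (-4)·(3/13) + 3 = 27/13.
For the column player: with q = P(Left), equating U's and D's payoffs gives −10q + 9 = 3q ⇒ q = 9/13.

27/13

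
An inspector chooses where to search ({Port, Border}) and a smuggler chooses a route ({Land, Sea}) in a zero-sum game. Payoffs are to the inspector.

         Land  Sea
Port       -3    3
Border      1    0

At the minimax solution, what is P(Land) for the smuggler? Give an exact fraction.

Row minima: Port → -3, Border → 0; maximin = 0.
Column maxima: Land → 1, Sea → 3; minimax = 1.
0 ≠ 1, so there is no saddle point; optimal play is mixed.
Let the inspector play Port with probability p. Expected payoff against Land: (-3)p + 1(1−p) = −4p + 1; against Sea: 3p + 0(1−p) = 3p.
Setting these equal: −4p + 1 = 3p ⇒ −7p = -1 ⇒ p = 1/7, and the value is (-4)·(1/7) + 1 = 3/7.
For the smuggler: with q = P(Land), equating Port's and Border's payoffs gives −6q + 3 = q ⇒ q = 3/7.

3/7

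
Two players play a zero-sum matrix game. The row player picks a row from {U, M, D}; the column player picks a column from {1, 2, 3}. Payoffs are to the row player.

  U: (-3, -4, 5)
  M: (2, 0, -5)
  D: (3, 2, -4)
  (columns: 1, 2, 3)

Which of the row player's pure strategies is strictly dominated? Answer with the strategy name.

D gives a strictly higher payoff than M against every column: 3 > 2, 2 > 0, -4 > -5.
So M is strictly dominated and the row player never plays it.

M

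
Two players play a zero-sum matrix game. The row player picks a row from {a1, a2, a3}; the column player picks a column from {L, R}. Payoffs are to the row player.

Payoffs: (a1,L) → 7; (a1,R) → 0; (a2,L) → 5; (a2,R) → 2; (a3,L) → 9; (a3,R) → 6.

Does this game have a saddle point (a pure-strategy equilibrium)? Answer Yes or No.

Yes

Row minima: a1 → 0, a2 → 2, a3 → 6; maximin = 6.
Column maxima: L → 9, R → 6; minimax = 6.
maximin = minimax = 6, so a saddle point exists.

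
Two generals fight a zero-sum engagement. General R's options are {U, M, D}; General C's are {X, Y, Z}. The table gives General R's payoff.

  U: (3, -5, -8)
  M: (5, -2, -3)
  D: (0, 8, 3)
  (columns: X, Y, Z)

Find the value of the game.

15/11

Row minima: U → -8, M → -3, D → 0; maximin = 0.
Column maxima: X → 5, Y → 8, Z → 3; minimax = 3.
0 ≠ 3, so there is no saddle point; optimal play is mixed.
U is strictly dominated by M, so General R never plays it.
Y is strictly dominated by Z (it gives General R strictly more in every row), so General C never plays it.
On the remaining 2×2 (M, D vs X, Z):
Let General R play M with probability p. Expected payoff against X: 5p + 0(1−p) = 5p; against Z: (-3)p + 3(1−p) = −6p + 3.
Setting these equal: 5p = −6p + 3 ⇒ 11p = 3 ⇒ p = 3/11, and the value is (5)·(3/11) = 15/11.
For General C: with q = P(X), equating M's and D's payoffs gives 8q − 3 = −3q + 3 ⇒ q = 6/11.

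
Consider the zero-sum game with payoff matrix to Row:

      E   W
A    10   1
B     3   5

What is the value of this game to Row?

47/11

Row minima: A → 1, B → 3; maximin = 3.
Column maxima: E → 10, W → 5; minimax = 5.
3 ≠ 5, so there is no saddle point; optimal play is mixed.
Let Row play A with probability p. Expected payoff against E: 10p + 3(1−p) = 7p + 3; against W: 1p + 5(1−p) = −4p + 5.
Setting these equal: 7p + 3 = −4p + 5 ⇒ 11p = 2 ⇒ p = 2/11, and the value is (7)·(2/11) + 3 = 47/11.
For Column: with q = P(E), equating A's and B's payoffs gives 9q + 1 = −2q + 5 ⇒ q = 4/11.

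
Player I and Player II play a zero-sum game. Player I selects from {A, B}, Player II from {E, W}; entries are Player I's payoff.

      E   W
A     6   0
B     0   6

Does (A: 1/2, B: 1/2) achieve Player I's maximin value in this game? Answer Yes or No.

Against E this mix gives (1/2)·6 + (1/2)·0 = 3.
Against W this mix gives (1/2)·0 + (1/2)·6 = 3.
All of Player II's active replies (E, W) yield 3, and no column does worse for Player I. The mix makes Player II indifferent and guarantees 3, so it is optimal.

Yes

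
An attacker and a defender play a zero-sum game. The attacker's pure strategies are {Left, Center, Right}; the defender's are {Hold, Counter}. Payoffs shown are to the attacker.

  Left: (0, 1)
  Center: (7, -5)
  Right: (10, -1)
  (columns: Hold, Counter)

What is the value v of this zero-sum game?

Row minima: Left → 0, Center → -5, Right → -1; maximin = 0.
Column maxima: Hold → 10, Counter → 1; minimax = 1.
0 ≠ 1, so there is no saddle point; optimal play is mixed.
Center is strictly dominated by Right, so the attacker never plays it.
On the remaining 2×2 (Left, Right vs Hold, Counter):
Let the attacker play Left with probability p. Expected payoff against Hold: 0p + 10(1−p) = −10p + 10; against Counter: 1p + (-1)(1−p) = 2p − 1.
Setting these equal: −10p + 10 = 2p − 1 ⇒ −12p = -11 ⇒ p = 11/12, and the value is (-10)·(11/12) + 10 = 5/6.
For the defender: with q = P(Hold), equating Left's and Right's payoffs gives −q + 1 = 11q − 1 ⇒ q = 1/6.

5/6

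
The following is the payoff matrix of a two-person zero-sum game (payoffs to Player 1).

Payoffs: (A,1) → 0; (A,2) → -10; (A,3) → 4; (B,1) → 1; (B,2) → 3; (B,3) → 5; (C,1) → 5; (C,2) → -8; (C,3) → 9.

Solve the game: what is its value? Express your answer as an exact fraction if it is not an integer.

Row minima: A → -10, B → 1, C → -8; maximin = 1.
Column maxima: 1 → 5, 2 → 3, 3 → 9; minimax = 3.
1 ≠ 3, so there is no saddle point; optimal play is mixed.
A is strictly dominated by B, so Player 1 never plays it.
3 is strictly dominated by 1 (it gives Player 1 strictly more in every row), so Player 2 never plays it.
On the remaining 2×2 (B, C vs 1, 2):
Let Player 1 play B with probability p. Expected payoff against 1: 1p + 5(1−p) = −4p + 5; against 2: 3p + (-8)(1−p) = 11p − 8.
Setting these equal: −4p + 5 = 11p − 8 ⇒ −15p = -13 ⇒ p = 13/15, and the value is (-4)·(13/15) + 5 = 23/15.
For Player 2: with q = P(1), equating B's and C's payoffs gives −2q + 3 = 13q − 8 ⇒ q = 11/15.

23/15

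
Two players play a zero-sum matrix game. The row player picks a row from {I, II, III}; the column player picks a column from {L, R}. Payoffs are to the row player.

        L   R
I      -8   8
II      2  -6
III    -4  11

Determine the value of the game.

Row minima: I → -8, II → -6, III → -4; maximin = -4.
Column maxima: L → 2, R → 11; minimax = 2.
-4 ≠ 2, so there is no saddle point; optimal play is mixed.
I is strictly dominated by III, so the row player never plays it.
On the remaining 2×2 (II, III vs L, R):
Let the row player play II with probability p. Expected payoff against L: 2p + (-4)(1−p) = 6p − 4; against R: (-6)p + 11(1−p) = −17p + 11.
Setting these equal: 6p − 4 = −17p + 11 ⇒ 23p = 15 ⇒ p = 15/23, and the value is (6)·(15/23) − 4 = -2/23.
For the column player: with q = P(L), equating II's and III's payoffs gives 8q − 6 = −15q + 11 ⇒ q = 17/23.

-2/23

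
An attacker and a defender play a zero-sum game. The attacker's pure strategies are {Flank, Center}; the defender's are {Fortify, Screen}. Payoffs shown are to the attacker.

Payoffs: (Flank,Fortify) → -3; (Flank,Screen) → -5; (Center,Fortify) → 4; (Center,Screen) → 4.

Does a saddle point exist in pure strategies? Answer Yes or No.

Yes

Row minima: Flank → -5, Center → 4; maximin = 4.
Column maxima: Fortify → 4, Screen → 4; minimax = 4.
maximin = minimax = 4, so a saddle point exists.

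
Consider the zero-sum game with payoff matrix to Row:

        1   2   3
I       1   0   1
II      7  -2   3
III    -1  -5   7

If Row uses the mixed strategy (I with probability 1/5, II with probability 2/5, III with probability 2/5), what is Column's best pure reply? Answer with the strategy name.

2

If Column plays 1, Row's expected payoff is (1/5)·1 + (2/5)·7 + (2/5)·(-1) = 13/5.
If Column plays 2, Row's expected payoff is (1/5)·0 + (2/5)·(-2) + (2/5)·(-5) = -14/5.
If Column plays 3, Row's expected payoff is (1/5)·1 + (2/5)·3 + (2/5)·7 = 21/5.
Column minimizes Row's payoff; the smallest is -14/5, so the best response is 2.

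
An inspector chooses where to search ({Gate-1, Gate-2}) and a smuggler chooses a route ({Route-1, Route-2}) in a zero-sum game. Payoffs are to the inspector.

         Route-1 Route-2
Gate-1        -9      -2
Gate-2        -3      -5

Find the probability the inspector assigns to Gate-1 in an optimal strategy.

Row minima: Gate-1 → -9, Gate-2 → -5; maximin = -5.
Column maxima: Route-1 → -3, Route-2 → -2; minimax = -3.
-5 ≠ -3, so there is no saddle point; optimal play is mixed.
Let the inspector play Gate-1 with probability p. Expected payoff against Route-1: (-9)p + (-3)(1−p) = −6p − 3; against Route-2: (-2)p + (-5)(1−p) = 3p − 5.
Setting these equal: −6p − 3 = 3p − 5 ⇒ −9p = -2 ⇒ p = 2/9, and the value is (-6)·(2/9) − 3 = -13/3.
For the smuggler: with q = P(Route-1), equating Gate-1's and Gate-2's payoffs gives −7q − 2 = 2q − 5 ⇒ q = 1/3.

2/9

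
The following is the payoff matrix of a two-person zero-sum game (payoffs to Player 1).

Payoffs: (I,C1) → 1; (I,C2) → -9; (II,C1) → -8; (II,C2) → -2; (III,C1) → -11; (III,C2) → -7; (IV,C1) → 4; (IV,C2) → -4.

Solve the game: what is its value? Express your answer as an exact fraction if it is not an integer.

-20/7

Row minima: I → -9, II → -8, III → -11, IV → -4; maximin = -4.
Column maxima: C1 → 4, C2 → -2; minimax = -2.
-4 ≠ -2, so there is no saddle point; optimal play is mixed.
I is strictly dominated by IV, so Player 1 never plays it.
III is strictly dominated by II, so Player 1 never plays it.
On the remaining 2×2 (II, IV vs C1, C2):
Let Player 1 play II with probability p. Expected payoff against C1: (-8)p + 4(1−p) = −12p + 4; against C2: (-2)p + (-4)(1−p) = 2p − 4.
Setting these equal: −12p + 4 = 2p − 4 ⇒ −14p = -8 ⇒ p = 4/7, and the value is (-12)·(4/7) + 4 = -20/7.
For Player 2: with q = P(C1), equating II's and IV's payoffs gives −6q − 2 = 8q − 4 ⇒ q = 1/7.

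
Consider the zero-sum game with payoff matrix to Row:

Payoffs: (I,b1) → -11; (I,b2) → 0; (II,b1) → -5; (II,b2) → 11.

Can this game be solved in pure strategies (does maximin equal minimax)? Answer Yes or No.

Row minima: I → -11, II → -5; maximin = -5.
Column maxima: b1 → -5, b2 → 11; minimax = -5.
maximin = minimax = -5, so a saddle point exists.

Yes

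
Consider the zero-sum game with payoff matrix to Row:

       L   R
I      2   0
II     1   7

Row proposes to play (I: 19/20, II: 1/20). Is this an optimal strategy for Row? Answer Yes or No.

Against L this mix gives (19/20)·2 + (1/20)·1 = 39/20.
Against R this mix gives (19/20)·0 + (1/20)·7 = 7/20.
Column will play R, holding Row to 7/20. Shifting weight toward the row that does better against R would raise this floor (the equalizing mix achieves 7/4 against both R and L), so the proposed strategy is not optimal.

No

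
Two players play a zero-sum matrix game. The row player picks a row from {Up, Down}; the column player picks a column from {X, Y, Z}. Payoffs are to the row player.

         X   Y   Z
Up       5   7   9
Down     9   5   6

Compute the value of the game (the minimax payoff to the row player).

Row minima: Up → 5, Down → 5; maximin = 5.
Column maxima: X → 9, Y → 7, Z → 9; minimax = 7.
5 ≠ 7, so there is no saddle point; optimal play is mixed.
Z is strictly dominated by Y (it gives the row player strictly more in every row), so the column player never plays it.
On the remaining 2×2 (Up, Down vs X, Y):
Let the row player play Up with probability p. Expected payoff against X: 5p + 9(1−p) = −4p + 9; against Y: 7p + 5(1−p) = 2p + 5.
Setting these equal: −4p + 9 = 2p + 5 ⇒ −6p = -4 ⇒ p = 2/3, and the value is (-4)·(2/3) + 9 = 19/3.
For the column player: with q = P(X), equating Up's and Down's payoffs gives −2q + 7 = 4q + 5 ⇒ q = 1/3.

19/3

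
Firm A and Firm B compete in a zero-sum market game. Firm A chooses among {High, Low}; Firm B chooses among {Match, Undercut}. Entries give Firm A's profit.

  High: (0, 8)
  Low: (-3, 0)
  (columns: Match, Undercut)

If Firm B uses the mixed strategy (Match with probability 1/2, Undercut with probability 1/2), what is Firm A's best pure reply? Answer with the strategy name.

High

Expected payoff of High: (1/2)·0 + (1/2)·8 = 4.
Expected payoff of Low: (1/2)·(-3) + (1/2)·0 = -3/2.
The largest is 4, so Firm A's best response is High.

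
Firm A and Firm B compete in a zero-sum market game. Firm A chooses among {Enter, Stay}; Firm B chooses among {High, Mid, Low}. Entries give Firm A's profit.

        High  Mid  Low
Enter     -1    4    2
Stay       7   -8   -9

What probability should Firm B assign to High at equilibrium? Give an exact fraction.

11/19

Row minima: Enter → -1, Stay → -9; maximin = -1.
Column maxima: High → 7, Mid → 4, Low → 2; minimax = 2.
-1 ≠ 2, so there is no saddle point; optimal play is mixed.
Mid is strictly dominated by Low (it gives Firm A strictly more in every row), so Firm B never plays it.
On the remaining 2×2 (Enter, Stay vs High, Low):
Let Firm A play Enter with probability p. Expected payoff against High: (-1)p + 7(1−p) = −8p + 7; against Low: 2p + (-9)(1−p) = 11p − 9.
Setting these equal: −8p + 7 = 11p − 9 ⇒ −19p = -16 ⇒ p = 16/19, and the value is (-8)·(16/19) + 7 = 5/19.
For Firm B: with q = P(High), equating Enter's and Stay's payoffs gives −3q + 2 = 16q − 9 ⇒ q = 11/19.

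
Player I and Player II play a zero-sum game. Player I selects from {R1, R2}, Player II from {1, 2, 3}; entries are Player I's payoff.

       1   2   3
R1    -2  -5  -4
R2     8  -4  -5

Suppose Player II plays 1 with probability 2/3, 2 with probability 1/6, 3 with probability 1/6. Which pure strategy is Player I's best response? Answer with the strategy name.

R2

Expected payoff of R1: (2/3)·(-2) + (1/6)·(-5) + (1/6)·(-4) = -17/6.
Expected payoff of R2: (2/3)·8 + (1/6)·(-4) + (1/6)·(-5) = 23/6.
The largest is 23/6, so Player I's best response is R2.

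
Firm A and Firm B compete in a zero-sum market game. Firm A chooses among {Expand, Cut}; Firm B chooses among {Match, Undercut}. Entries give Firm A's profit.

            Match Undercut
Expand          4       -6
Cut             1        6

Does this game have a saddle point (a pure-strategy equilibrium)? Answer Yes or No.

Row minima: Expand → -6, Cut → 1; maximin = 1.
Column maxima: Match → 4, Undercut → 6; minimax = 4.
1 ≠ 4, so no pure-strategy equilibrium exists.

No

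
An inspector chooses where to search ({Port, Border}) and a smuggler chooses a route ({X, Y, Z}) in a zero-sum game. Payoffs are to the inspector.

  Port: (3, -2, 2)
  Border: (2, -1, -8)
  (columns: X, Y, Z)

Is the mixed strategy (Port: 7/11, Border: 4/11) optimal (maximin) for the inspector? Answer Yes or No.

Against X this mix gives (7/11)·3 + (4/11)·2 = 29/11.
Against Y this mix gives (7/11)·(-2) + (4/11)·(-1) = -18/11.
Against Z this mix gives (7/11)·2 + (4/11)·(-8) = -18/11.
All of the smuggler's active replies (Y, Z) yield -18/11, and no column does worse for the inspector. The mix makes the smuggler indifferent and guarantees -18/11, so it is optimal.

Yes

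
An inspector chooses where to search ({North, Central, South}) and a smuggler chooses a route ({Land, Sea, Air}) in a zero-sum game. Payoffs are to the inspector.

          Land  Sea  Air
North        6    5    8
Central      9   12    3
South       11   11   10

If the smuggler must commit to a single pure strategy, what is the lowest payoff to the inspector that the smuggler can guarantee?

10

Column maxima: Land → 11, Sea → 12, Air → 10.
The smallest of these is 10.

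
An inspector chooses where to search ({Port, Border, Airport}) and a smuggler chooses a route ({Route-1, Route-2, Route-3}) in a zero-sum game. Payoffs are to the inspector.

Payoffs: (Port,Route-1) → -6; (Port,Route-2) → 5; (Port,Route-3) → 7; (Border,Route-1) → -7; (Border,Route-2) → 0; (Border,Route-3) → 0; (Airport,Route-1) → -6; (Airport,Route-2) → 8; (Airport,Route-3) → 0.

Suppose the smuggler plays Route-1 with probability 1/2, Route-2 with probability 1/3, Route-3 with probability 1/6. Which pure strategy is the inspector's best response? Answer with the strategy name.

Port

Expected payoff of Port: (1/2)·(-6) + (1/3)·5 + (1/6)·7 = -1/6.
Expected payoff of Border: (1/2)·(-7) + (1/3)·0 + (1/6)·0 = -7/2.
Expected payoff of Airport: (1/2)·(-6) + (1/3)·8 + (1/6)·0 = -1/3.
The largest is -1/6, so the inspector's best response is Port.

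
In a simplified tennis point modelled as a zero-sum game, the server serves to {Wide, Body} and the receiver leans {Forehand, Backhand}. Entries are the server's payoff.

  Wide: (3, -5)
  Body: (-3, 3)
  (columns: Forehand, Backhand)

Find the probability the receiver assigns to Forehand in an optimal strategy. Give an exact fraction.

Row minima: Wide → -5, Body → -3; maximin = -3.
Column maxima: Forehand → 3, Backhand → 3; minimax = 3.
-3 ≠ 3, so there is no saddle point; optimal play is mixed.
Let the server play Wide with probability p. Expected payoff against Forehand: 3p + (-3)(1−p) = 6p − 3; against Backhand: (-5)p + 3(1−p) = −8p + 3.
Setting these equal: 6p − 3 = −8p + 3 ⇒ 14p = 6 ⇒ p = 3/7, and the value is (6)·(3/7) − 3 = -3/7.
For the receiver: with q = P(Forehand), equating Wide's and Body's payoffs gives 8q − 5 = −6q + 3 ⇒ q = 4/7.

4/7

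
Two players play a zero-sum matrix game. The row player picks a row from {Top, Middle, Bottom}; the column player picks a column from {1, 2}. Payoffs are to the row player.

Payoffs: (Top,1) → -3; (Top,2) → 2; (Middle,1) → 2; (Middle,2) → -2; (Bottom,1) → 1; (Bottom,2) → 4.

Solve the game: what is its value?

Row minima: Top → -3, Middle → -2, Bottom → 1; maximin = 1.
Column maxima: 1 → 2, 2 → 4; minimax = 2.
1 ≠ 2, so there is no saddle point; optimal play is mixed.
Top is strictly dominated by Bottom, so the row player never plays it.
On the remaining 2×2 (Middle, Bottom vs 1, 2):
Let the row player play Middle with probability p. Expected payoff against 1: 2p + 1(1−p) = p + 1; against 2: (-2)p + 4(1−p) = −6p + 4.
Setting these equal: p + 1 = −6p + 4 ⇒ 7p = 3 ⇒ p = 3/7, and the value is (1)·(3/7) + 1 = 10/7.
For the column player: with q = P(1), equating Middle's and Bottom's payoffs gives 4q − 2 = −3q + 4 ⇒ q = 6/7.

10/7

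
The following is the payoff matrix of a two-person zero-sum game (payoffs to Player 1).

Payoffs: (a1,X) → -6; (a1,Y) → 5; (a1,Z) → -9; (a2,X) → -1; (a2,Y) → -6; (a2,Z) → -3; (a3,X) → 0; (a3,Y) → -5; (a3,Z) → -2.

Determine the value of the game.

Row minima: a1 → -9, a2 → -6, a3 → -5; maximin = -5.
Column maxima: X → 0, Y → 5, Z → -2; minimax = -2.
-5 ≠ -2, so there is no saddle point; optimal play is mixed.
a2 is strictly dominated by a3, so Player 1 never plays it.
X is strictly dominated by Z (it gives Player 1 strictly more in every row), so Player 2 never plays it.
On the remaining 2×2 (a1, a3 vs Y, Z):
Let Player 1 play a1 with probability p. Expected payoff against Y: 5p + (-5)(1−p) = 10p − 5; against Z: (-9)p + (-2)(1−p) = −7p − 2.
Setting these equal: 10p − 5 = −7p − 2 ⇒ 17p = 3 ⇒ p = 3/17, and the value is (10)·(3/17) − 5 = -55/17.
For Player 2: with q = P(Y), equating a1's and a3's payoffs gives 14q − 9 = −3q − 2 ⇒ q = 7/17.

-55/17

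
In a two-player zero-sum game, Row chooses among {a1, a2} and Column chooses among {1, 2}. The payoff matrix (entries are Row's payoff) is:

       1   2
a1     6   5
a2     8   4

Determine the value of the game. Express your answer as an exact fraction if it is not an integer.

5

Row minima: a1 → 5, a2 → 4; maximin = 5.
Column maxima: 1 → 8, 2 → 5; minimax = 5.
Since maximin = minimax = 5, there is a saddle point and the value is 5.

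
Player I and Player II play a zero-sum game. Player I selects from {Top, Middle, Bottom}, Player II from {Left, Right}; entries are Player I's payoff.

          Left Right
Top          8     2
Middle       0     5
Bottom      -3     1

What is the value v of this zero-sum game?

Row minima: Top → 2, Middle → 0, Bottom → -3; maximin = 2.
Column maxima: Left → 8, Right → 5; minimax = 5.
2 ≠ 5, so there is no saddle point; optimal play is mixed.
Bottom is strictly dominated by Top, so Player I never plays it.
On the remaining 2×2 (Top, Middle vs Left, Right):
Let Player I play Top with probability p. Expected payoff against Left: 8p + 0(1−p) = 8p; against Right: 2p + 5(1−p) = −3p + 5.
Setting these equal: 8p = −3p + 5 ⇒ 11p = 5 ⇒ p = 5/11, and the value is (8)·(5/11) = 40/11.
For Player II: with q = P(Left), equating Top's and Middle's payoffs gives 6q + 2 = −5q + 5 ⇒ q = 3/11.

40/11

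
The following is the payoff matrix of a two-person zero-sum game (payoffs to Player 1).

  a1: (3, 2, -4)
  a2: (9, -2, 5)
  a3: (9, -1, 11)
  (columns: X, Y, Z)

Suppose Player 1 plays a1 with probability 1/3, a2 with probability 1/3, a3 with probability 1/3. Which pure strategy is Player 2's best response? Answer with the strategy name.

Y

If Player 2 plays X, Player 1's expected payoff is (1/3)·3 + (1/3)·9 + (1/3)·9 = 7.
If Player 2 plays Y, Player 1's expected payoff is (1/3)·2 + (1/3)·(-2) + (1/3)·(-1) = -1/3.
If Player 2 plays Z, Player 1's expected payoff is (1/3)·(-4) + (1/3)·5 + (1/3)·11 = 4.
Player 2 minimizes Player 1's payoff; the smallest is -1/3, so the best response is Y.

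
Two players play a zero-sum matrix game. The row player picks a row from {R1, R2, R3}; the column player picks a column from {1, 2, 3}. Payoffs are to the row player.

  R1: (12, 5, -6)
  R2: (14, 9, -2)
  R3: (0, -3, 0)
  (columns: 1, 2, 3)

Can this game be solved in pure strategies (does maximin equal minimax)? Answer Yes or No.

No

Row minima: R1 → -6, R2 → -2, R3 → -3; maximin = -2.
Column maxima: 1 → 14, 2 → 9, 3 → 0; minimax = 0.
-2 ≠ 0, so no pure-strategy equilibrium exists.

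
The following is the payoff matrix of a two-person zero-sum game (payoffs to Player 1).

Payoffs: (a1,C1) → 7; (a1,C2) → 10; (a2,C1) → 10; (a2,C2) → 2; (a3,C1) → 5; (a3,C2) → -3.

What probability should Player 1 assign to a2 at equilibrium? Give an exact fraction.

3/11

Row minima: a1 → 7, a2 → 2, a3 → -3; maximin = 7.
Column maxima: C1 → 10, C2 → 10; minimax = 10.
7 ≠ 10, so there is no saddle point; optimal play is mixed.
a3 is strictly dominated by a1, so Player 1 never plays it.
On the remaining 2×2 (a1, a2 vs C1, C2):
Let Player 1 play a1 with probability p. Expected payoff against C1: 7p + 10(1−p) = −3p + 10; against C2: 10p + 2(1−p) = 8p + 2.
Setting these equal: −3p + 10 = 8p + 2 ⇒ −11p = -8 ⇒ p = 8/11, and the value is (-3)·(8/11) + 10 = 86/11.
For Player 2: with q = P(C1), equating a1's and a2's payoffs gives −3q + 10 = 8q + 2 ⇒ q = 8/11.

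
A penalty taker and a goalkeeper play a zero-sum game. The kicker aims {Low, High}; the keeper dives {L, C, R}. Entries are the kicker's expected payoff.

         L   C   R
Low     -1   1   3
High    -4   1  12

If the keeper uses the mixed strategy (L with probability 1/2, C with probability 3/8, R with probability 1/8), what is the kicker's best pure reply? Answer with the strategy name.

Expected payoff of Low: (1/2)·(-1) + (3/8)·1 + (1/8)·3 = 1/4.
Expected payoff of High: (1/2)·(-4) + (3/8)·1 + (1/8)·12 = -1/8.
The largest is 1/4, so the kicker's best response is Low.

Low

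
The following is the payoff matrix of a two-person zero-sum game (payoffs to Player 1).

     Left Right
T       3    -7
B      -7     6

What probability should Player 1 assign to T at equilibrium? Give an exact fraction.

13/23

Row minima: T → -7, B → -7; maximin = -7.
Column maxima: Left → 3, Right → 6; minimax = 3.
-7 ≠ 3, so there is no saddle point; optimal play is mixed.
Let Player 1 play T with probability p. Expected payoff against Left: 3p + (-7)(1−p) = 10p − 7; against Right: (-7)p + 6(1−p) = −13p + 6.
Setting these equal: 10p − 7 = −13p + 6 ⇒ 23p = 13 ⇒ p = 13/23, and the value is (10)·(13/23) − 7 = -31/23.
For Player 2: with q = P(Left), equating T's and B's payoffs gives 10q − 7 = −13q + 6 ⇒ q = 13/23.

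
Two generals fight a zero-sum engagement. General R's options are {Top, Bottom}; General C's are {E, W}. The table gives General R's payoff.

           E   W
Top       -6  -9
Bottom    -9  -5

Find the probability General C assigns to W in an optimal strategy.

3/7

Row minima: Top → -9, Bottom → -9; maximin = -9.
Column maxima: E → -6, W → -5; minimax = -6.
-9 ≠ -6, so there is no saddle point; optimal play is mixed.
Let General R play Top with probability p. Expected payoff against E: (-6)p + (-9)(1−p) = 3p − 9; against W: (-9)p + (-5)(1−p) = −4p − 5.
Setting these equal: 3p − 9 = −4p − 5 ⇒ 7p = 4 ⇒ p = 4/7, and the value is (3)·(4/7) − 9 = -51/7.
For General C: with q = P(E), equating Top's and Bottom's payoffs gives 3q − 9 = −4q − 5 ⇒ q = 4/7.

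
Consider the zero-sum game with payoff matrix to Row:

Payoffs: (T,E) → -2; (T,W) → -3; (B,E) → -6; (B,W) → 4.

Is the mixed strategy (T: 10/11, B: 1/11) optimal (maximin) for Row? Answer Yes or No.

Yes

Against E this mix gives (10/11)·(-2) + (1/11)·(-6) = -26/11.
Against W this mix gives (10/11)·(-3) + (1/11)·4 = -26/11.
All of Column's active replies (E, W) yield -26/11, and no column does worse for Row. The mix makes Column indifferent and guarantees -26/11, so it is optimal.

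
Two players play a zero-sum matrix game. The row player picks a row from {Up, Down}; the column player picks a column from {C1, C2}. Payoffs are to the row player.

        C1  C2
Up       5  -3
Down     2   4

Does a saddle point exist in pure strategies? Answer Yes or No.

Row minima: Up → -3, Down → 2; maximin = 2.
Column maxima: C1 → 5, C2 → 4; minimax = 4.
2 ≠ 4, so no pure-strategy equilibrium exists.

No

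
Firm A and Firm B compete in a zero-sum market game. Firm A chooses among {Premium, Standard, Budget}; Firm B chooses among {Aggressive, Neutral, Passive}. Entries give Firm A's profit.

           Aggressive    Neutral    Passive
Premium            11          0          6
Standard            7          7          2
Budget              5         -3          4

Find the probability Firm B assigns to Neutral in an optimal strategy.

Row minima: Premium → 0, Standard → 2, Budget → -3; maximin = 2.
Column maxima: Aggressive → 11, Neutral → 7, Passive → 6; minimax = 6.
2 ≠ 6, so there is no saddle point; optimal play is mixed.
Budget is strictly dominated by Premium, so Firm A never plays it.
Aggressive is strictly dominated by Passive (it gives Firm A strictly more in every row), so Firm B never plays it.
On the remaining 2×2 (Premium, Standard vs Neutral, Passive):
Let Firm A play Premium with probability p. Expected payoff against Neutral: 0p + 7(1−p) = −7p + 7; against Passive: 6p + 2(1−p) = 4p + 2.
Setting these equal: −7p + 7 = 4p + 2 ⇒ −11p = -5 ⇒ p = 5/11, and the value is (-7)·(5/11) + 7 = 42/11.
For Firm B: with q = P(Neutral), equating Premium's and Standard's payoffs gives −6q + 6 = 5q + 2 ⇒ q = 4/11.

4/11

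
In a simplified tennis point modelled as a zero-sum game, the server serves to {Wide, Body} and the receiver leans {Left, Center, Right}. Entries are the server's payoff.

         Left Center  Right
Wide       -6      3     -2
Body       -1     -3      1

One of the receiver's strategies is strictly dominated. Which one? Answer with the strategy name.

Left holds the server's payoff strictly below Right in every row: -6 < -2, -1 < 1.
So Right is strictly dominated for the receiver.

Right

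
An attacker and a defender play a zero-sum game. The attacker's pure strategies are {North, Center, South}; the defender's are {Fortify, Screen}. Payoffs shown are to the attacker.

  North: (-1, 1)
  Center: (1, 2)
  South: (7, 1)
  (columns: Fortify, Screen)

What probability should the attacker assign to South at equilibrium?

1/7

Row minima: North → -1, Center → 1, South → 1; maximin = 1.
Column maxima: Fortify → 7, Screen → 2; minimax = 2.
1 ≠ 2, so there is no saddle point; optimal play is mixed.
North is strictly dominated by Center, so the attacker never plays it.
On the remaining 2×2 (Center, South vs Fortify, Screen):
Let the attacker play Center with probability p. Expected payoff against Fortify: 1p + 7(1−p) = −6p + 7; against Screen: 2p + 1(1−p) = p + 1.
Setting these equal: −6p + 7 = p + 1 ⇒ −7p = -6 ⇒ p = 6/7, and the value is (-6)·(6/7) + 7 = 13/7.
For the defender: with q = P(Fortify), equating Center's and South's payoffs gives −q + 2 = 6q + 1 ⇒ q = 1/7.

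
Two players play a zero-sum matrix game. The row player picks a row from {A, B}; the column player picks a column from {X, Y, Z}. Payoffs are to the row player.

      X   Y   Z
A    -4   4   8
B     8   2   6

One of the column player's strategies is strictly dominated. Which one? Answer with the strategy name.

Y holds the row player's payoff strictly below Z in every row: 4 < 8, 2 < 6.
So Z is strictly dominated for the column player.

Z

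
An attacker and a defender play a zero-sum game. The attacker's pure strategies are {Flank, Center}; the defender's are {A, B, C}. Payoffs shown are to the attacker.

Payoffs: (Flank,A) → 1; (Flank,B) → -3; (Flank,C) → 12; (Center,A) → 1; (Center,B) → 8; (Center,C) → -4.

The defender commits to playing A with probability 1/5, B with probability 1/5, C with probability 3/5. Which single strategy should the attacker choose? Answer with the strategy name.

Flank

Expected payoff of Flank: (1/5)·1 + (1/5)·(-3) + (3/5)·12 = 34/5.
Expected payoff of Center: (1/5)·1 + (1/5)·8 + (3/5)·(-4) = -3/5.
The largest is 34/5, so the attacker's best response is Flank.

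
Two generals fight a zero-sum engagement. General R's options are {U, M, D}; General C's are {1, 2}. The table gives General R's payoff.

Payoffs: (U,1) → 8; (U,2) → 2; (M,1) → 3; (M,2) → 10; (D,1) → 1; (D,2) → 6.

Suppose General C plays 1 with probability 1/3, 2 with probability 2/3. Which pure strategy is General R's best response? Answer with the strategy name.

M

Expected payoff of U: (1/3)·8 + (2/3)·2 = 4.
Expected payoff of M: (1/3)·3 + (2/3)·10 = 23/3.
Expected payoff of D: (1/3)·1 + (2/3)·6 = 13/3.
The largest is 23/3, so General R's best response is M.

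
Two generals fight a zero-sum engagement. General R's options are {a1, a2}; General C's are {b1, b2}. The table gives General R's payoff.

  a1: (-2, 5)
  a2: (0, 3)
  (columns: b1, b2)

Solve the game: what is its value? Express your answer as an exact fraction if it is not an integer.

0

Row minima: a1 → -2, a2 → 0; maximin = 0.
Column maxima: b1 → 0, b2 → 5; minimax = 0.
Since maximin = minimax = 0, there is a saddle point and the value is 0.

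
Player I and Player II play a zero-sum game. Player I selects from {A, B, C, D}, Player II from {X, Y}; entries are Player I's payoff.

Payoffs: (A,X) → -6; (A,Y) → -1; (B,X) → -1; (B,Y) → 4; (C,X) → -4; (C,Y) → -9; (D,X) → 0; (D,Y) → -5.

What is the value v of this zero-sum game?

Row minima: A → -6, B → -1, C → -9, D → -5; maximin = -1.
Column maxima: X → 0, Y → 4; minimax = 0.
-1 ≠ 0, so there is no saddle point; optimal play is mixed.
A is strictly dominated by B, so Player I never plays it.
C is strictly dominated by B, so Player I never plays it.
On the remaining 2×2 (B, D vs X, Y):
Let Player I play B with probability p. Expected payoff against X: (-1)p + 0(1−p) = −p; against Y: 4p + (-5)(1−p) = 9p − 5.
Setting these equal: −p = 9p − 5 ⇒ −10p = -5 ⇒ p = 1/2, and the value is (-1)·(1/2) = -1/2.
For Player II: with q = P(X), equating B's and D's payoffs gives −5q + 4 = 5q − 5 ⇒ q = 9/10.

-1/2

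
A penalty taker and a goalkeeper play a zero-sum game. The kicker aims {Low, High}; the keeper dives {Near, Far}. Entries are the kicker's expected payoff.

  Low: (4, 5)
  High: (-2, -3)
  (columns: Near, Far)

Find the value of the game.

4

Row minima: Low → 4, High → -3; maximin = 4.
Column maxima: Near → 4, Far → 5; minimax = 4.
Since maximin = minimax = 4, there is a saddle point and the value is 4.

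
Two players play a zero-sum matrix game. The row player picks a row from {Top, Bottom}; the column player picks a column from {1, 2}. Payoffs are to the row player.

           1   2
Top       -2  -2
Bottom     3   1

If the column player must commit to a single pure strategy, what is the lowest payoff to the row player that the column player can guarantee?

1

Column maxima: 1 → 3, 2 → 1.
The smallest of these is 1.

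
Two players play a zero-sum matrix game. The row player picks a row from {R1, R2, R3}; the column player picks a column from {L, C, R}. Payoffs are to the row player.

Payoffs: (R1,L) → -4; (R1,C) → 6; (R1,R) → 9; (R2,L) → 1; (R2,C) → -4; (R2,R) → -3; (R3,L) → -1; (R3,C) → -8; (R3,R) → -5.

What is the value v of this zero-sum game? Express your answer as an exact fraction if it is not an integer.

Row minima: R1 → -4, R2 → -4, R3 → -8; maximin = -4.
Column maxima: L → 1, C → 6, R → 9; minimax = 1.
-4 ≠ 1, so there is no saddle point; optimal play is mixed.
R3 is strictly dominated by R2, so the row player never plays it.
R is strictly dominated by C (it gives the row player strictly more in every row), so the column player never plays it.
On the remaining 2×2 (R1, R2 vs L, C):
Let the row player play R1 with probability p. Expected payoff against L: (-4)p + 1(1−p) = −5p + 1; against C: 6p + (-4)(1−p) = 10p − 4.
Setting these equal: −5p + 1 = 10p − 4 ⇒ −15p = -5 ⇒ p = 1/3, and the value is (-5)·(1/3) + 1 = -2/3.
For the column player: with q = P(L), equating R1's and R2's payoffs gives −10q + 6 = 5q − 4 ⇒ q = 2/3.

-2/3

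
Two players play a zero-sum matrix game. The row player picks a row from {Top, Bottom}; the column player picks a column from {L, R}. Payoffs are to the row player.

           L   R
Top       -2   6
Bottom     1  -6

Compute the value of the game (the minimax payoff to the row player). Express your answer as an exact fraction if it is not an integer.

-2/5

Row minima: Top → -2, Bottom → -6; maximin = -2.
Column maxima: L → 1, R → 6; minimax = 1.
-2 ≠ 1, so there is no saddle point; optimal play is mixed.
Let the row player play Top with probability p. Expected payoff against L: (-2)p + 1(1−p) = −3p + 1; against R: 6p + (-6)(1−p) = 12p − 6.
Setting these equal: −3p + 1 = 12p − 6 ⇒ −15p = -7 ⇒ p = 7/15, and the value is (-3)·(7/15) + 1 = -2/5.
For the column player: with q = P(L), equating Top's and Bottom's payoffs gives −8q + 6 = 7q − 6 ⇒ q = 4/5.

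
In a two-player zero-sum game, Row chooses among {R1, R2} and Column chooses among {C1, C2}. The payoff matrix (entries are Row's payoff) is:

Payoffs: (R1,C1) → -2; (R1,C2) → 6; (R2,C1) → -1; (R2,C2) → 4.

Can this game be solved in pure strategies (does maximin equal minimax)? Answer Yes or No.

Row minima: R1 → -2, R2 → -1; maximin = -1.
Column maxima: C1 → -1, C2 → 6; minimax = -1.
maximin = minimax = -1, so a saddle point exists.

Yes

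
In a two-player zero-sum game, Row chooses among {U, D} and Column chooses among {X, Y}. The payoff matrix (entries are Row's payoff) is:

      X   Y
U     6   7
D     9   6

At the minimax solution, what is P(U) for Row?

Row minima: U → 6, D → 6; maximin = 6.
Column maxima: X → 9, Y → 7; minimax = 7.
6 ≠ 7, so there is no saddle point; optimal play is mixed.
Let Row play U with probability p. Expected payoff against X: 6p + 9(1−p) = −3p + 9; against Y: 7p + 6(1−p) = p + 6.
Setting these equal: −3p + 9 = p + 6 ⇒ −4p = -3 ⇒ p = 3/4, and the value is (-3)·(3/4) + 9 = 27/4.
For Column: with q = P(X), equating U's and D's payoffs gives −q + 7 = 3q + 6 ⇒ q = 1/4.

3/4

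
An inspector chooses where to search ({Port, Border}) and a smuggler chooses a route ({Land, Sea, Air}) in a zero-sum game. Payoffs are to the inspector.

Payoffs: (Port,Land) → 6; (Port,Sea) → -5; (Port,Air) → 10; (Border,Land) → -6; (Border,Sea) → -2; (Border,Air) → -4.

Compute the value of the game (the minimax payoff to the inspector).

Row minima: Port → -5, Border → -6; maximin = -5.
Column maxima: Land → 6, Sea → -2, Air → 10; minimax = -2.
-5 ≠ -2, so there is no saddle point; optimal play is mixed.
Air is strictly dominated by Land (it gives the inspector strictly more in every row), so the smuggler never plays it.
On the remaining 2×2 (Port, Border vs Land, Sea):
Let the inspector play Port with probability p. Expected payoff against Land: 6p + (-6)(1−p) = 12p − 6; against Sea: (-5)p + (-2)(1−p) = −3p − 2.
Setting these equal: 12p − 6 = −3p − 2 ⇒ 15p = 4 ⇒ p = 4/15, and the value is (12)·(4/15) − 6 = -14/5.
For the smuggler: with q = P(Land), equating Port's and Border's payoffs gives 11q − 5 = −4q − 2 ⇒ q = 1/5.

-14/5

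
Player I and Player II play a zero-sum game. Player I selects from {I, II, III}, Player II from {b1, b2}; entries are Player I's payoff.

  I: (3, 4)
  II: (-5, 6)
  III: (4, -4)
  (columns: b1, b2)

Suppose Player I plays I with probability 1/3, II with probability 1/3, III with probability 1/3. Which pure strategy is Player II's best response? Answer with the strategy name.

b1

If Player II plays b1, Player I's expected payoff is (1/3)·3 + (1/3)·(-5) + (1/3)·4 = 2/3.
If Player II plays b2, Player I's expected payoff is (1/3)·4 + (1/3)·6 + (1/3)·(-4) = 2.
Player II minimizes Player I's payoff; the smallest is 2/3, so the best response is b1.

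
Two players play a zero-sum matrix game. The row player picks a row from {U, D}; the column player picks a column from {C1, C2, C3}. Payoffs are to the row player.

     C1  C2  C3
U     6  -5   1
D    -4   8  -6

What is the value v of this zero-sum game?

-11/10

Row minima: U → -5, D → -6; maximin = -5.
Column maxima: C1 → 6, C2 → 8, C3 → 1; minimax = 1.
-5 ≠ 1, so there is no saddle point; optimal play is mixed.
C1 is strictly dominated by C3 (it gives the row player strictly more in every row), so the column player never plays it.
On the remaining 2×2 (U, D vs C2, C3):
Let the row player play U with probability p. Expected payoff against C2: (-5)p + 8(1−p) = −13p + 8; against C3: 1p + (-6)(1−p) = 7p − 6.
Setting these equal: −13p + 8 = 7p − 6 ⇒ −20p = -14 ⇒ p = 7/10, and the value is (-13)·(7/10) + 8 = -11/10.
For the column player: with q = P(C2), equating U's and D's payoffs gives −6q + 1 = 14q − 6 ⇒ q = 7/20.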